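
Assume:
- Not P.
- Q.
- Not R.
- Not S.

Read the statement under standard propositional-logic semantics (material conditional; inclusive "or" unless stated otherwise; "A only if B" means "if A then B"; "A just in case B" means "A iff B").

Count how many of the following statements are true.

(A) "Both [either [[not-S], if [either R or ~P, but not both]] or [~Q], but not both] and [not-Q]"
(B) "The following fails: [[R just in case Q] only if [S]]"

(A): Parsed as (((R xor ~P) -> ~S) xor ~Q) & ~Q

~P = ~F = T
R xor ~P = F xor T = T
~S = ~F = T
(R xor ~P) -> ~S = T -> T = T
~Q = ~T = F
((R xor ~P) -> ~S) xor ~Q = T xor F = T
~Q = ~T = F
(((R xor ~P) -> ~S) xor ~Q) & ~Q = T & F = F
So (A) is false.

(B): In symbols: ~((R <-> Q) -> S)

R <-> Q = F <-> T = F
(R <-> Q) -> S = F -> F = T
~((R <-> Q) -> S) = ~T = F
So (B) is false.

Count: 0.

0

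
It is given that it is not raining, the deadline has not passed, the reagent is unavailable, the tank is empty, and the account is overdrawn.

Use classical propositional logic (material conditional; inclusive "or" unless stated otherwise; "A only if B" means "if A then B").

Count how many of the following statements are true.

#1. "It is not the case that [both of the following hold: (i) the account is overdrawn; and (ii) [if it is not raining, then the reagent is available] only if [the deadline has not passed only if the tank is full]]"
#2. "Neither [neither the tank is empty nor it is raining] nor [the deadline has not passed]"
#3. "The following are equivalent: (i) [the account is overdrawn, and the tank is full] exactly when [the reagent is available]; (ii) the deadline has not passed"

1

Let V = "the account is overdrawn" (True), D = "it is raining" (False), K = "the reagent is available" (False), N = "the deadline has passed" (False), L = "the tank is full" (False).

#1: Formalization: not (V and ((not D -> K) -> (not N -> L)))

not D = not False = True
not D -> K = True -> False = False
not N = not False = True
not N -> L = True -> False = False
(not D -> K) -> (not N -> L) = False -> False = True
V and ((not D -> K) -> (not N -> L)) = True and True = True
not (V and ((not D -> K) -> (not N -> L))) = not True = False
So #1 is false.

#2: Parsed as (not L nor D) nor not N

not L = not False = True
not L nor D = True nor False = False
not N = not False = True
(not L nor D) nor not N = False nor True = False
Hence #2 is false.

#3: Formalization: ((V and L) iff K) iff not N

V and L = True and False = False
(V and L) iff K = False iff False = True
not N = not False = True
((V and L) iff K) iff not N = True iff True = True
Thus #3 is true.

Count: 1.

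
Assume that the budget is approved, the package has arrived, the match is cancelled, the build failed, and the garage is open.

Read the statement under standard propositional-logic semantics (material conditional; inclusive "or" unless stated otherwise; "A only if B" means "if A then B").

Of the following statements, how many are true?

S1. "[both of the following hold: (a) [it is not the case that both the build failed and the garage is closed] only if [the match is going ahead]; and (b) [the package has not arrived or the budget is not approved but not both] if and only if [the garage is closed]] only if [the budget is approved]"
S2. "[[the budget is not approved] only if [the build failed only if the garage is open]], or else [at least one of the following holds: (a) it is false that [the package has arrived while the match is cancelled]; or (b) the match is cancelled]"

Let S = "the build passed" (False), U = "the garage is closed" (False), R = "the match is cancelled" (True), Q = "the package has arrived" (True), P = "the budget is approved" (True).

S1: In symbols: (((not S nand U) -> not R) and ((not Q xor not P) iff U)) -> P

not S = not False = True
not S nand U = True nand False = True
not R = not True = False
(not S nand U) -> not R = True -> False = False
not Q = not True = False
not P = not True = False
not Q xor not P = False xor False = False
(not Q xor not P) iff U = False iff False = True
((not S nand U) -> not R) and ((not Q xor not P) iff U) = False and True = False
(((not S nand U) -> not R) and ((not Q xor not P) iff U)) -> P = False -> True = True
Thus S1 is true.

S2: Formalization: (not P -> (not S -> not U)) or (not (Q and R) or R)

not P = not True = False
not S = not False = True
not U = not False = True
not S -> not U = True -> True = True
not P -> (not S -> not U) = False -> True = True
Q and R = True and True = True
not (Q and R) = not True = False
not (Q and R) or R = False or True = True
(not P -> (not S -> not U)) or (not (Q and R) or R) = True or True = True
Hence S2 is true.

Count: 2.

2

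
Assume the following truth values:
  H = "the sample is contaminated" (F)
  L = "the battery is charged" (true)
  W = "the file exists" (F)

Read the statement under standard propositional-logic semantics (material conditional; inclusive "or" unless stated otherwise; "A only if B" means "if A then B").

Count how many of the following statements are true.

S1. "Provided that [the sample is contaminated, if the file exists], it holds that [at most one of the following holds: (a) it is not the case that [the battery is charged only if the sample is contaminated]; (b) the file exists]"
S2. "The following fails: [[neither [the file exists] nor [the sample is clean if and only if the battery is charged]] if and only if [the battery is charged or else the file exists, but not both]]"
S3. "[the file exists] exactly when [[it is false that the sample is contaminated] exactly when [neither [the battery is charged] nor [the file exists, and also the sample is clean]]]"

S1: In symbols: (W → H) → (¬(L → H) ↑ W)

W → H = F → F = T
L → H = T → F = F
¬(L → H) = ¬F = T
¬(L → H) ↑ W = T ↑ F = T
(W → H) → (¬(L → H) ↑ W) = T → T = T
Thus S1 is true.

S2: This is ¬((W ↓ (¬H ↔ L)) ↔ (L ⊕ W)).

¬H = ¬F = T
¬H ↔ L = T ↔ T = T
W ↓ (¬H ↔ L) = F ↓ T = F
L ⊕ W = T ⊕ F = T
(W ↓ (¬H ↔ L)) ↔ (L ⊕ W) = F ↔ T = F
¬((W ↓ (¬H ↔ L)) ↔ (L ⊕ W)) = ¬F = T
Thus S2 is true.

S3: This is W ↔ (¬H ↔ (L ↓ (W ∧ ¬H))).

¬H = ¬F = T
¬H = ¬F = T
W ∧ ¬H = F ∧ T = F
L ↓ (W ∧ ¬H) = T ↓ F = F
¬H ↔ (L ↓ (W ∧ ¬H)) = T ↔ F = F
W ↔ (¬H ↔ (L ↓ (W ∧ ¬H))) = F ↔ F = T
Hence S3 is true.

True statements: 3.

3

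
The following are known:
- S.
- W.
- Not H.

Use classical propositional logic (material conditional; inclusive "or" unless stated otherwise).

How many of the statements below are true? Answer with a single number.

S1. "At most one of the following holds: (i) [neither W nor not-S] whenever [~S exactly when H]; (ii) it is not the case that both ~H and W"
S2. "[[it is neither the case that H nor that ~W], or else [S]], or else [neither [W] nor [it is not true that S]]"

2

S1: In symbols: ((~S <-> H) -> (W nor ~S)) nand (~H nand W)

~S = ~T = F
~S <-> H = F <-> F = T
~S = ~T = F
W nor ~S = T nor F = F
(~S <-> H) -> (W nor ~S) = T -> F = F
~H = ~F = T
~H nand W = T nand T = F
((~S <-> H) -> (W nor ~S)) nand (~H nand W) = F nand F = T
So S1 is true.

S2: This is ((H nor ~W) | S) | (W nor ~S).

~W = ~T = F
H nor ~W = F nor F = T
(H nor ~W) | S = T | T = T
~S = ~T = F
W nor ~S = T nor F = F
((H nor ~W) | S) | (W nor ~S) = T | F = T
Hence S2 is true.

True statements: 2 (S1, S2).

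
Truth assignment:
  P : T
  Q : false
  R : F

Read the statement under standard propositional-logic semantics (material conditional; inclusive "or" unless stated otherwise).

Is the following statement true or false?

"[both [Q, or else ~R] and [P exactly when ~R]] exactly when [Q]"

In symbols: ((Q or not R) and (P iff not R)) iff Q

not R = not False = True
Q or not R = False or True = True
not R = not False = True
P iff not R = True iff True = True
(Q or not R) and (P iff not R) = True and True = True
((Q or not R) and (P iff not R)) iff Q = True iff False = False

False.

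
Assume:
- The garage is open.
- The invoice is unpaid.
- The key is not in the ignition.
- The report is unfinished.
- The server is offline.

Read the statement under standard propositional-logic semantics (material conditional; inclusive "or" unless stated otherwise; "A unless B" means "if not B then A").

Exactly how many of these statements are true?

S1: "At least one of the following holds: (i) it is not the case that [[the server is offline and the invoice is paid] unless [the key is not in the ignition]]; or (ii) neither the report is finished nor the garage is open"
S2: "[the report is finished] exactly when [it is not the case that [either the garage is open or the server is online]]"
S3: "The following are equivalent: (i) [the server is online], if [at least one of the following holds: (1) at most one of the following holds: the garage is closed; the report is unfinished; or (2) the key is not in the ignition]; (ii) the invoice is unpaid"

1

Let U = "the server is online" (F), Q = "the invoice is paid" (F), R = "the key is in the ignition" (F), S = "the report is finished" (F), P = "the garage is closed" (F).

S1: Formalization: ~((~U & Q) | ~R) | (S nor ~P)

~U = ~F = T
~U & Q = T & F = F
~R = ~F = T
(~U & Q) | ~R = F | T = T
~((~U & Q) | ~R) = ~T = F
~P = ~F = T
S nor ~P = F nor T = F
~((~U & Q) | ~R) | (S nor ~P) = F | F = F
Hence S1 is false.

S2: Formalization: S <-> ~(~P | U)

~P = ~F = T
~P | U = T | F = T
~(~P | U) = ~T = F
S <-> ~(~P | U) = F <-> F = T
Thus S2 is true.

S3: Formalization: (((P nand ~S) | ~R) -> U) <-> ~Q

~S = ~F = T
P nand ~S = F nand T = T
~R = ~F = T
(P nand ~S) | ~R = T | T = T
((P nand ~S) | ~R) -> U = T -> F = F
~Q = ~F = T
(((P nand ~S) | ~R) -> U) <-> ~Q = F <-> T = F
So S3 is false.

Count: 1.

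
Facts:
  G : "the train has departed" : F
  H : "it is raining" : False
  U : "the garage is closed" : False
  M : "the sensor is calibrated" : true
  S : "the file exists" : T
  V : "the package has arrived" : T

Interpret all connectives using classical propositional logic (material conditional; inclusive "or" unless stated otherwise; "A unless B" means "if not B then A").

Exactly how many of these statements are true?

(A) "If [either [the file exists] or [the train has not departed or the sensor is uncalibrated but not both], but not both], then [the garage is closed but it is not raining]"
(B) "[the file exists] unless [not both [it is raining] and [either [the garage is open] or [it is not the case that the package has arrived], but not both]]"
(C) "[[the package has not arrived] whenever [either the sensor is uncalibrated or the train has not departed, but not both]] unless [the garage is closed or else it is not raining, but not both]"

(A): In symbols: (S xor (~G xor ~M)) -> (U & ~H)

~G = ~F = T
~M = ~T = F
~G xor ~M = T xor F = T
S xor (~G xor ~M) = T xor T = F
~H = ~F = T
U & ~H = F & T = F
(S xor (~G xor ~M)) -> (U & ~H) = F -> F = T
Hence (A) is true.

(B): This is S | (H nand (~U xor ~V)).

~U = ~F = T
~V = ~T = F
~U xor ~V = T xor F = T
H nand (~U xor ~V) = F nand T = T
S | (H nand (~U xor ~V)) = T | T = T
So (B) is true.

(C): Formalization: ((~M xor ~G) -> ~V) | (U xor ~H)

~M = ~T = F
~G = ~F = T
~M xor ~G = F xor T = T
~V = ~T = F
(~M xor ~G) -> ~V = T -> F = F
~H = ~F = T
U xor ~H = F xor T = T
((~M xor ~G) -> ~V) | (U xor ~H) = F | T = T
So (C) is true.

True statements: 3 ((A), (B), (C)).

3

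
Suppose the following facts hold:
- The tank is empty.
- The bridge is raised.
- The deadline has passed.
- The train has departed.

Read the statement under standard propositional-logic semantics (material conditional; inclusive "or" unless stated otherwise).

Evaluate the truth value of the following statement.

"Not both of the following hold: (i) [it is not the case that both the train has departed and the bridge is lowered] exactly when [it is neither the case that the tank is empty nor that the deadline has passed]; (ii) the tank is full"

true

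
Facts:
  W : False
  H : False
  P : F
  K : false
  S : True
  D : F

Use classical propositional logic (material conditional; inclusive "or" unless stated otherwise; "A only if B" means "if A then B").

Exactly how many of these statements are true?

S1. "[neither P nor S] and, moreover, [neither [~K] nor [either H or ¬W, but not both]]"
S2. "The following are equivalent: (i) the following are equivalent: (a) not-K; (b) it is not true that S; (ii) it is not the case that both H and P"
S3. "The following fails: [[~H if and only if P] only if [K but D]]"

S1: This is (P nor S) and (not K nor (H xor not W)).

P nor S = False nor True = False
not K = not False = True
not W = not False = True
H xor not W = False xor True = True
not K nor (H xor not W) = True nor True = False
(P nor S) and (not K nor (H xor not W)) = False and False = False
Thus S1 is false.

S2: This is (not K iff not S) iff (H nand P).

not K = not False = True
not S = not True = False
not K iff not S = True iff False = False
H nand P = False nand False = True
(not K iff not S) iff (H nand P) = False iff True = False
Hence S2 is false.

S3: In symbols: not ((not H iff P) -> (K and D))

not H = not False = True
not H iff P = True iff False = False
K and D = False and False = False
(not H iff P) -> (K and D) = False -> False = True
not ((not H iff P) -> (K and D)) = not True = False
Thus S3 is false.

0 of the 3 statements are true (none).

0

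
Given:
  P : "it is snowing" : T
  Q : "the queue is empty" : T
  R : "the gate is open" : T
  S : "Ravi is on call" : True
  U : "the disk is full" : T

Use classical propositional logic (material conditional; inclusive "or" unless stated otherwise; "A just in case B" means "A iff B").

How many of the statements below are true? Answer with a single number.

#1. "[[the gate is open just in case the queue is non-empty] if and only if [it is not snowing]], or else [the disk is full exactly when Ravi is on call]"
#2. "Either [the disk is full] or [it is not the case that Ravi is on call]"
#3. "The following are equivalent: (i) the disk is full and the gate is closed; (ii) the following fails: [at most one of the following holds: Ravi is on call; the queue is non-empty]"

3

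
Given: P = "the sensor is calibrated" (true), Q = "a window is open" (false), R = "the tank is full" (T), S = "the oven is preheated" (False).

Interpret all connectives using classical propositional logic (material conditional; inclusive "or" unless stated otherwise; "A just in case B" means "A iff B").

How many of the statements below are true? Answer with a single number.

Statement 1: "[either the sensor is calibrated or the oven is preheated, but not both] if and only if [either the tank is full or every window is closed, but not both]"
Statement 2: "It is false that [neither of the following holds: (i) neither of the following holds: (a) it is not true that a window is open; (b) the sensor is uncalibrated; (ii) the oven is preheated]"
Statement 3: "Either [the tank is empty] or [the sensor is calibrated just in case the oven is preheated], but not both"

0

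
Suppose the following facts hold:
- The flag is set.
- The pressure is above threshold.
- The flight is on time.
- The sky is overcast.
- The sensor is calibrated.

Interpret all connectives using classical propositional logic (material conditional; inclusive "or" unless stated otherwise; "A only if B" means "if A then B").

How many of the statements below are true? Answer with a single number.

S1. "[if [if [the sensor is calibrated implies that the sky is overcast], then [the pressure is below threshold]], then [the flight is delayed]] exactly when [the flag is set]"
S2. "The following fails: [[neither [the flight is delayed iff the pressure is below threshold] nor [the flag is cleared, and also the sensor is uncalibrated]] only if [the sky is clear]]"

1

Let U = "the sensor is calibrated" (T), S = "the sky is overcast" (T), Q = "the pressure is above threshold" (T), R = "the flight is delayed" (F), P = "the flag is set" (T).

S1: Formalization: (((U → S) → ¬Q) → R) ↔ P

U → S = T → T = T
¬Q = ¬T = F
(U → S) → ¬Q = T → F = F
((U → S) → ¬Q) → R = F → F = T
(((U → S) → ¬Q) → R) ↔ P = T ↔ T = T
Hence S1 is true.

S2: Parsed as ¬(((R ↔ ¬Q) ↓ (¬P ∧ ¬U)) → ¬S)

¬Q = ¬T = F
R ↔ ¬Q = F ↔ F = T
¬P = ¬T = F
¬U = ¬T = F
¬P ∧ ¬U = F ∧ F = F
(R ↔ ¬Q) ↓ (¬P ∧ ¬U) = T ↓ F = F
¬S = ¬T = F
((R ↔ ¬Q) ↓ (¬P ∧ ¬U)) → ¬S = F → F = T
¬(((R ↔ ¬Q) ↓ (¬P ∧ ¬U)) → ¬S) = ¬T = F
Hence S2 is false.

1 of the 2 statements is true.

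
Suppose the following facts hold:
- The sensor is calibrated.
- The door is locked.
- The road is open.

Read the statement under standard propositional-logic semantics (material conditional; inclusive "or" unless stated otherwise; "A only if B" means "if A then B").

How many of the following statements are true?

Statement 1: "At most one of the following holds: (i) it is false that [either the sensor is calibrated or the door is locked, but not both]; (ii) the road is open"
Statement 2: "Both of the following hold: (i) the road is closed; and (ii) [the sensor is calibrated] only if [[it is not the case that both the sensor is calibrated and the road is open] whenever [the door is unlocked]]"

0

Let G = "the sensor is calibrated" (T), V = "the door is locked" (T), M = "the road is closed" (F).

Statement 1: In symbols: ~(G xor V) nand ~M

G xor V = T xor T = F
~(G xor V) = ~F = T
~M = ~F = T
~(G xor V) nand ~M = T nand T = F
So Statement 1 is false.

Statement 2: In symbols: M & (G -> (~V -> (G nand ~M)))

~V = ~T = F
~M = ~F = T
G nand ~M = T nand T = F
~V -> (G nand ~M) = F -> F = T
G -> (~V -> (G nand ~M)) = T -> T = T
M & (G -> (~V -> (G nand ~M))) = F & T = F
Thus Statement 2 is false.

0 of the 2 statements are true (none).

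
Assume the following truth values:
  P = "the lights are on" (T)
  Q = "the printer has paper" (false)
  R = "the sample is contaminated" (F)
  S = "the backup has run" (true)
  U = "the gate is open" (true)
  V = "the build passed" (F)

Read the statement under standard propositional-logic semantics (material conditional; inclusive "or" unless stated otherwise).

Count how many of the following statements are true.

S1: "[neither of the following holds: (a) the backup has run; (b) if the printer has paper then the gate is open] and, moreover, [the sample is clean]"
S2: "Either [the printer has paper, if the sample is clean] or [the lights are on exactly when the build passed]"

0

S1: Formalization: (S nor (Q -> U)) and not R

Q -> U = False -> True = True
S nor (Q -> U) = True nor True = False
not R = not False = True
(S nor (Q -> U)) and not R = False and True = False
Hence S1 is false.

S2: This is (not R -> Q) or (P iff V).

not R = not False = True
not R -> Q = True -> False = False
P iff V = True iff False = False
(not R -> Q) or (P iff V) = False or False = False
Hence S2 is false.

Count: 0.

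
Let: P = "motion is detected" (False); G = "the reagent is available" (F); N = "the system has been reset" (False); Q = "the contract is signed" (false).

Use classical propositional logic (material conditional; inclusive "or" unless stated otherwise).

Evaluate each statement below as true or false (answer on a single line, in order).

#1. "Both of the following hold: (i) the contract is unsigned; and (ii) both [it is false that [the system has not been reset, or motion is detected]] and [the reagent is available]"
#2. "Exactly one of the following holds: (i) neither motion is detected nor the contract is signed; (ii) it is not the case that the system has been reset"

#1 False / #2 False

#1: In symbols: ¬Q ∧ (¬(¬N ∨ P) ∧ G)

¬Q = ¬F = T
¬N = ¬F = T
¬N ∨ P = T ∨ F = T
¬(¬N ∨ P) = ¬T = F
¬(¬N ∨ P) ∧ G = F ∧ F = F
¬Q ∧ (¬(¬N ∨ P) ∧ G) = T ∧ F = F
Thus #1 is false.

#2: This is (P ↓ Q) ⊕ ¬N.

P ↓ Q = F ↓ F = T
¬N = ¬F = T
(P ↓ Q) ⊕ ¬N = T ⊕ T = F
Hence #2 is false.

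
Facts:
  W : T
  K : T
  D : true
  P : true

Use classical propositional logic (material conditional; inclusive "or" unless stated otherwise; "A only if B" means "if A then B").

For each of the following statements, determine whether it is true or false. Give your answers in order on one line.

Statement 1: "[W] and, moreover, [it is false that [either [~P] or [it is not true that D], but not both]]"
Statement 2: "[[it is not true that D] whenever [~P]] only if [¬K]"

Statement 1 T; Statement 2 F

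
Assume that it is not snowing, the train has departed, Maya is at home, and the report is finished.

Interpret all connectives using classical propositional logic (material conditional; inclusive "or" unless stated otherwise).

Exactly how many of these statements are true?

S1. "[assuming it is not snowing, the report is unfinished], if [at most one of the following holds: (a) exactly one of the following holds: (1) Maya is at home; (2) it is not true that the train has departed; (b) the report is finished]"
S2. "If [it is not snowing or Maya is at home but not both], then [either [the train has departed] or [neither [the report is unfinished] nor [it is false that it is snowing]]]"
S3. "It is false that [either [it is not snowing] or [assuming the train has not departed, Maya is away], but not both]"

Let R = "Maya is at home" (True), Q = "the train has departed" (True), S = "the report is finished" (True), P = "it is snowing" (False).

S1: This is ((R xor not Q) nand S) -> (not P -> not S).

not Q = not True = False
R xor not Q = True xor False = True
(R xor not Q) nand S = True nand True = False
not P = not False = True
not S = not True = False
not P -> not S = True -> False = False
((R xor not Q) nand S) -> (not P -> not S) = False -> False = True
So S1 is true.

S2: Formalization: (not P xor R) -> (Q or (not S nor not P))

not P = not False = True
not P xor R = True xor True = False
not S = not True = False
not P = not False = True
not S nor not P = False nor True = False
Q or (not S nor not P) = True or False = True
(not P xor R) -> (Q or (not S nor not P)) = False -> True = True
So S2 is true.

S3: This is not (not P xor (not Q -> not R)).

not P = not False = True
not Q = not True = False
not R = not True = False
not Q -> not R = False -> False = True
not P xor (not Q -> not R) = True xor True = False
not (not P xor (not Q -> not R)) = not False = True
Hence S3 is true.

Count: 3.

3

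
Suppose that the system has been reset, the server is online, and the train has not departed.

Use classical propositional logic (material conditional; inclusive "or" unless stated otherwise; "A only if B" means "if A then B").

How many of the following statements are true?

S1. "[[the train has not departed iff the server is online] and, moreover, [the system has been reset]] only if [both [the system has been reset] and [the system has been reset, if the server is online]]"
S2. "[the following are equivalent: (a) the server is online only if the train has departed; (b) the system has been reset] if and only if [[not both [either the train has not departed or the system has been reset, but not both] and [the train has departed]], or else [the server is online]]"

Let M = "the train has departed" (F), V = "the server is online" (T), P = "the system has been reset" (T).

S1: This is ((~M <-> V) & P) -> (P & (V -> P)).

~M = ~F = T
~M <-> V = T <-> T = T
(~M <-> V) & P = T & T = T
V -> P = T -> T = T
P & (V -> P) = T & T = T
((~M <-> V) & P) -> (P & (V -> P)) = T -> T = T
Hence S1 is true.

S2: Formalization: ((V -> M) <-> P) <-> (((~M xor P) nand M) | V)

V -> M = T -> F = F
(V -> M) <-> P = F <-> T = F
~M = ~F = T
~M xor P = T xor T = F
(~M xor P) nand M = F nand F = T
((~M xor P) nand M) | V = T | T = T
((V -> M) <-> P) <-> (((~M xor P) nand M) | V) = F <-> T = F
Thus S2 is false.

True statements: 1 (S1).

1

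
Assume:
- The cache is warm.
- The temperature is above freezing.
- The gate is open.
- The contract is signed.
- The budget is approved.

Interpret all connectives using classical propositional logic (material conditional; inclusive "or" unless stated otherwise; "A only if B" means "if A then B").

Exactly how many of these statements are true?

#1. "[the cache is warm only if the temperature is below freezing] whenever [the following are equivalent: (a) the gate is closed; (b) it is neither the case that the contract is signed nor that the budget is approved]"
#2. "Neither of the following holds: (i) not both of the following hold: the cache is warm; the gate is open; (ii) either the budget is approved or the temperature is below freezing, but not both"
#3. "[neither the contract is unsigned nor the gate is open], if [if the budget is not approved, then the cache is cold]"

0

Let U = "the gate is open" (True), W = "the contract is signed" (True), H = "the budget is approved" (True), R = "the cache is warm" (True), P = "the temperature is below freezing" (False).

#1: Parsed as (not U iff (W nor H)) -> (R -> P)

not U = not True = False
W nor H = True nor True = False
not U iff (W nor H) = False iff False = True
R -> P = True -> False = False
(not U iff (W nor H)) -> (R -> P) = True -> False = False
Hence #1 is false.

#2: In symbols: (R nand U) nor (H xor P)

R nand U = True nand True = False
H xor P = True xor False = True
(R nand U) nor (H xor P) = False nor True = False
Hence #2 is false.

#3: Formalization: (not H -> not R) -> (not W nor U)

not H = not True = False
not R = not True = False
not H -> not R = False -> False = True
not W = not True = False
not W nor U = False nor True = False
(not H -> not R) -> (not W nor U) = True -> False = False
So #3 is false.

0 of the 3 statements are true (none).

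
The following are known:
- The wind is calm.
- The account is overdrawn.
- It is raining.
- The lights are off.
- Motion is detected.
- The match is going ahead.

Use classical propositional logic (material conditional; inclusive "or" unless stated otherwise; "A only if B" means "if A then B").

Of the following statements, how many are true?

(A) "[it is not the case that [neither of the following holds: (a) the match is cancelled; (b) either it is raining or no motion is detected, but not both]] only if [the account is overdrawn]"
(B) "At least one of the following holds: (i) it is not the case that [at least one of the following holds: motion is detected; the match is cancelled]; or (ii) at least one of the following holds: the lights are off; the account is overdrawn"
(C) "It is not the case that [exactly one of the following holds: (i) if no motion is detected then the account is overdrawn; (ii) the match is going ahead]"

Let N = "the match is cancelled" (F), P = "it is raining" (T), L = "motion is detected" (T), S = "the account is overdrawn" (T), K = "the lights are on" (F).

(A): This is ¬(N ↓ (P ⊕ ¬L)) → S.

¬L = ¬T = F
P ⊕ ¬L = T ⊕ F = T
N ↓ (P ⊕ ¬L) = F ↓ T = F
¬(N ↓ (P ⊕ ¬L)) = ¬F = T
¬(N ↓ (P ⊕ ¬L)) → S = T → T = T
Hence (A) is true.

(B): This is ¬(L ∨ N) ∨ (¬K ∨ S).

L ∨ N = T ∨ F = T
¬(L ∨ N) = ¬T = F
¬K = ¬F = T
¬K ∨ S = T ∨ T = T
¬(L ∨ N) ∨ (¬K ∨ S) = F ∨ T = T
So (B) is true.

(C): Formalization: ¬((¬L → S) ⊕ ¬N)

¬L = ¬T = F
¬L → S = F → T = T
¬N = ¬F = T
(¬L → S) ⊕ ¬N = T ⊕ T = F
¬((¬L → S) ⊕ ¬N) = ¬F = T
Hence (C) is true.

Count: 3.

3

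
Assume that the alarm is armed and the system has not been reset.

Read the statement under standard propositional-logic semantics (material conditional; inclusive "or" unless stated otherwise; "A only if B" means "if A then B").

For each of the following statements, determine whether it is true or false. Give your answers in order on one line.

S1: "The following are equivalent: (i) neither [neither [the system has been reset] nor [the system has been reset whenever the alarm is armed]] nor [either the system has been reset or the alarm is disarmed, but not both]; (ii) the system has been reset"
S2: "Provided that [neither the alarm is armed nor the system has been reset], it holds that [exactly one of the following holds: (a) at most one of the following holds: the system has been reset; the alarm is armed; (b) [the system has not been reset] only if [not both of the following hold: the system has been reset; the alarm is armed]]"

Let Q = "the system has been reset" (False), H = "the alarm is armed" (True).

S1: Parsed as ((Q nor (H -> Q)) nor (Q xor not H)) iff Q

H -> Q = True -> False = False
Q nor (H -> Q) = False nor False = True
not H = not True = False
Q xor not H = False xor False = False
(Q nor (H -> Q)) nor (Q xor not H) = True nor False = False
((Q nor (H -> Q)) nor (Q xor not H)) iff Q = False iff False = True
Hence S1 is true.

S2: Formalization: (H nor Q) -> ((Q nand H) xor (not Q -> (Q nand H)))

H nor Q = True nor False = False
Q nand H = False nand True = True
not Q = not False = True
Q nand H = False nand True = True
not Q -> (Q nand H) = True -> True = True
(Q nand H) xor (not Q -> (Q nand H)) = True xor True = False
(H nor Q) -> ((Q nand H) xor (not Q -> (Q nand H))) = False -> False = True
So S2 is true.

S1 True; S2 True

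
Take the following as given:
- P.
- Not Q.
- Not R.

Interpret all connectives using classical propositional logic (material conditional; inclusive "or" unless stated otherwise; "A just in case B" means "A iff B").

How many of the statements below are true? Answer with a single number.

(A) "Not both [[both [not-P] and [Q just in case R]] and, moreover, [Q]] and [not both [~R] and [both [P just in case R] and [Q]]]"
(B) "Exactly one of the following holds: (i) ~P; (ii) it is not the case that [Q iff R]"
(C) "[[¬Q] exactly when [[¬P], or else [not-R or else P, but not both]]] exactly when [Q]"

(A): Formalization: ((¬P ∧ (Q ↔ R)) ∧ Q) ↑ (¬R ↑ ((P ↔ R) ∧ Q))

¬P = ¬T = F
Q ↔ R = F ↔ F = T
¬P ∧ (Q ↔ R) = F ∧ T = F
(¬P ∧ (Q ↔ R)) ∧ Q = F ∧ F = F
¬R = ¬F = T
P ↔ R = T ↔ F = F
(P ↔ R) ∧ Q = F ∧ F = F
¬R ↑ ((P ↔ R) ∧ Q) = T ↑ F = T
((¬P ∧ (Q ↔ R)) ∧ Q) ↑ (¬R ↑ ((P ↔ R) ∧ Q)) = F ↑ T = T
So (A) is true.

(B): Parsed as ¬P ⊕ ¬(Q ↔ R)

¬P = ¬T = F
Q ↔ R = F ↔ F = T
¬(Q ↔ R) = ¬T = F
¬P ⊕ ¬(Q ↔ R) = F ⊕ F = F
So (B) is false.

(C): In symbols: (¬Q ↔ (¬P ∨ (¬R ⊕ P))) ↔ Q

¬Q = ¬F = T
¬P = ¬T = F
¬R = ¬F = T
¬R ⊕ P = T ⊕ T = F
¬P ∨ (¬R ⊕ P) = F ∨ F = F
¬Q ↔ (¬P ∨ (¬R ⊕ P)) = T ↔ F = F
(¬Q ↔ (¬P ∨ (¬R ⊕ P))) ↔ Q = F ↔ F = T
Thus (C) is true.

True statements: 2.

2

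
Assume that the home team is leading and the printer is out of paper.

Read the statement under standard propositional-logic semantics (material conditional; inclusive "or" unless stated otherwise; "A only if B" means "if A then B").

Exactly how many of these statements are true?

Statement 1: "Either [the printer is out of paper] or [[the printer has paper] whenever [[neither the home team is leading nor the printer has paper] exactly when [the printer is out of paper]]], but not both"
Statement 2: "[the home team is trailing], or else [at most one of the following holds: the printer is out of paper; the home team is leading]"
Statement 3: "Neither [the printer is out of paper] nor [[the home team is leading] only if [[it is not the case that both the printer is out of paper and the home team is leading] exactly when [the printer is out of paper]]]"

0

Let Q = "the printer has paper" (False), P = "the home team is leading" (True).

Statement 1: Formalization: not Q xor (((P nor Q) iff not Q) -> Q)

not Q = not False = True
P nor Q = True nor False = False
not Q = not False = True
(P nor Q) iff not Q = False iff True = False
((P nor Q) iff not Q) -> Q = False -> False = True
not Q xor (((P nor Q) iff not Q) -> Q) = True xor True = False
So Statement 1 is false.

Statement 2: Parsed as not P or (not Q nand P)

not P = not True = False
not Q = not False = True
not Q nand P = True nand True = False
not P or (not Q nand P) = False or False = False
So Statement 2 is false.

Statement 3: This is not Q nor (P -> ((not Q nand P) iff not Q)).

not Q = not False = True
not Q = not False = True
not Q nand P = True nand True = False
not Q = not False = True
(not Q nand P) iff not Q = False iff True = False
P -> ((not Q nand P) iff not Q) = True -> False = False
not Q nor (P -> ((not Q nand P) iff not Q)) = True nor False = False
Hence Statement 3 is false.

0 of the 3 statements are true (none).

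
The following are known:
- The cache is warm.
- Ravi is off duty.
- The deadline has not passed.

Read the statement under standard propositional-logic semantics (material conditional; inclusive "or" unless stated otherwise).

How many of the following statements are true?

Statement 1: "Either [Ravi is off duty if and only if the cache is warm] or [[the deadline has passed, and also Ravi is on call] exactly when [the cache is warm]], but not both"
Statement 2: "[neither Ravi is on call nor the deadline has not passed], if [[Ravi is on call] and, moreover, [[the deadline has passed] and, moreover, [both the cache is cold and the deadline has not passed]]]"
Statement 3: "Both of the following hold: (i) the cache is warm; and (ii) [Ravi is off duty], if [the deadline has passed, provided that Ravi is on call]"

Let L = "Ravi is on call" (F), V = "the cache is warm" (T), U = "the deadline has passed" (F).

Statement 1: Formalization: (¬L ↔ V) ⊕ ((U ∧ L) ↔ V)

¬L = ¬F = T
¬L ↔ V = T ↔ T = T
U ∧ L = F ∧ F = F
(U ∧ L) ↔ V = F ↔ T = F
(¬L ↔ V) ⊕ ((U ∧ L) ↔ V) = T ⊕ F = T
So Statement 1 is true.

Statement 2: Parsed as (L ∧ (U ∧ (¬V ∧ ¬U))) → (L ↓ ¬U)

¬V = ¬T = F
¬U = ¬F = T
¬V ∧ ¬U = F ∧ T = F
U ∧ (¬V ∧ ¬U) = F ∧ F = F
L ∧ (U ∧ (¬V ∧ ¬U)) = F ∧ F = F
¬U = ¬F = T
L ↓ ¬U = F ↓ T = F
(L ∧ (U ∧ (¬V ∧ ¬U))) → (L ↓ ¬U) = F → F = T
Thus Statement 2 is true.

Statement 3: This is V ∧ ((L → U) → ¬L).

L → U = F → F = T
¬L = ¬F = T
(L → U) → ¬L = T → T = T
V ∧ ((L → U) → ¬L) = T ∧ T = T
Hence Statement 3 is true.

Count: 3.

3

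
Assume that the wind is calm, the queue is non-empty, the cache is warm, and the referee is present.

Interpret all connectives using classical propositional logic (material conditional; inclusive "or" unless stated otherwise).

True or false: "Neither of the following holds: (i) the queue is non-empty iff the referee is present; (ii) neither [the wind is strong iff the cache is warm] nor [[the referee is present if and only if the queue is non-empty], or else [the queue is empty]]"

The statement is false.

Let Q = "the queue is empty" (False), M = "the referee is present" (True), G = "the wind is strong" (False), H = "the cache is warm" (True).
Parsed as (not Q iff M) nor ((G iff H) nor ((M iff not Q) or Q))

not Q = not False = True
not Q iff M = True iff True = True
G iff H = False iff True = False
not Q = not False = True
M iff not Q = True iff True = True
(M iff not Q) or Q = True or False = True
(G iff H) nor ((M iff not Q) or Q) = False nor True = False
(not Q iff M) nor ((G iff H) nor ((M iff not Q) or Q)) = True nor False = False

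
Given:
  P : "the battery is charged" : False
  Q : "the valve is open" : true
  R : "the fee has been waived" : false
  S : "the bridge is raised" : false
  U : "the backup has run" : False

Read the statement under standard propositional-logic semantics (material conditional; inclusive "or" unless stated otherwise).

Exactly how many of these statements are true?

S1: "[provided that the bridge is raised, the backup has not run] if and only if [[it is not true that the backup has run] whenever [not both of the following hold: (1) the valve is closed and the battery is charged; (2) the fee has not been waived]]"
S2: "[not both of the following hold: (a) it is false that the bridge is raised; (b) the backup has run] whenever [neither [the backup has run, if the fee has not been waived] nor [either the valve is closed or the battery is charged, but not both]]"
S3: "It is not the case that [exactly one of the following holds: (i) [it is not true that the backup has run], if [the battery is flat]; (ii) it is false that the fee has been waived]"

S1: This is (S -> ~U) <-> (((~Q & P) nand ~R) -> ~U).

~U = ~F = T
S -> ~U = F -> T = T
~Q = ~T = F
~Q & P = F & F = F
~R = ~F = T
(~Q & P) nand ~R = F nand T = T
~U = ~F = T
((~Q & P) nand ~R) -> ~U = T -> T = T
(S -> ~U) <-> (((~Q & P) nand ~R) -> ~U) = T <-> T = T
Thus S1 is true.

S2: This is ((~R -> U) nor (~Q xor P)) -> (~S nand U).

~R = ~F = T
~R -> U = T -> F = F
~Q = ~T = F
~Q xor P = F xor F = F
(~R -> U) nor (~Q xor P) = F nor F = T
~S = ~F = T
~S nand U = T nand F = T
((~R -> U) nor (~Q xor P)) -> (~S nand U) = T -> T = T
Hence S2 is true.

S3: This is ~((~P -> ~U) xor ~R).

~P = ~F = T
~U = ~F = T
~P -> ~U = T -> T = T
~R = ~F = T
(~P -> ~U) xor ~R = T xor T = F
~((~P -> ~U) xor ~R) = ~F = T
Thus S3 is true.

True statements: 3 (S1, S2, S3).

3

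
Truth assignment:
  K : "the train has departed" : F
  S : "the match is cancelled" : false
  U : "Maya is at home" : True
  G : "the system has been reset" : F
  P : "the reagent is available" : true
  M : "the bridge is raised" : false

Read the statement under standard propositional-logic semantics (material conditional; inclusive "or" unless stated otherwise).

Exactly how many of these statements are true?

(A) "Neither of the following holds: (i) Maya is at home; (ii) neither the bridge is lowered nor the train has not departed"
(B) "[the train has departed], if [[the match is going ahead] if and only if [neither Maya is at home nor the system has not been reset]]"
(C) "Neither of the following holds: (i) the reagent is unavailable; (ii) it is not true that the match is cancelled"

1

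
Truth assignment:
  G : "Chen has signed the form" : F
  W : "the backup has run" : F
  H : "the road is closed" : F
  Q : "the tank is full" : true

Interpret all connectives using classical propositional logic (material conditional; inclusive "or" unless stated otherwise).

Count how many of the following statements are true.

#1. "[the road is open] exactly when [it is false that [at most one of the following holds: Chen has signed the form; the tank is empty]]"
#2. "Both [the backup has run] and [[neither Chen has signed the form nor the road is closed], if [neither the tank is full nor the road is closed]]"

0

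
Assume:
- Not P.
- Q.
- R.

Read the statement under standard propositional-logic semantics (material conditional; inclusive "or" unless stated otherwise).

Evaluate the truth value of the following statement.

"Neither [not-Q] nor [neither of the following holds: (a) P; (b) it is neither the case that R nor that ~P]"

Parsed as ~Q nor (P nor (R nor ~P))

~Q = ~T = F
~P = ~F = T
R nor ~P = T nor T = F
P nor (R nor ~P) = F nor F = T
~Q nor (P nor (R nor ~P)) = F nor T = F

The statement is false.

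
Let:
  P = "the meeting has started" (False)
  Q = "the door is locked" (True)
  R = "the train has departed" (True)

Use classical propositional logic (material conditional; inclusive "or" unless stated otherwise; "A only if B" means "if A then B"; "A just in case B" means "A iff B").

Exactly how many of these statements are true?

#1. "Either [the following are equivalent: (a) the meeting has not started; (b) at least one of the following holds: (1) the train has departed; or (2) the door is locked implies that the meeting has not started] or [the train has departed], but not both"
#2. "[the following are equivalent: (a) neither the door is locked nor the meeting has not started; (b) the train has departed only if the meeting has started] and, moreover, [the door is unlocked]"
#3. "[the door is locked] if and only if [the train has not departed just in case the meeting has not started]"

#1: This is (¬P ↔ (R ∨ (Q → ¬P))) ⊕ R.

¬P = ¬F = T
¬P = ¬F = T
Q → ¬P = T → T = T
R ∨ (Q → ¬P) = T ∨ T = T
¬P ↔ (R ∨ (Q → ¬P)) = T ↔ T = T
(¬P ↔ (R ∨ (Q → ¬P))) ⊕ R = T ⊕ T = F
Hence #1 is false.

#2: Formalization: ((Q ↓ ¬P) ↔ (R → P)) ∧ ¬Q

¬P = ¬F = T
Q ↓ ¬P = T ↓ T = F
R → P = T → F = F
(Q ↓ ¬P) ↔ (R → P) = F ↔ F = T
¬Q = ¬T = F
((Q ↓ ¬P) ↔ (R → P)) ∧ ¬Q = T ∧ F = F
Thus #2 is false.

#3: This is Q ↔ (¬R ↔ ¬P).

¬R = ¬T = F
¬P = ¬F = T
¬R ↔ ¬P = F ↔ T = F
Q ↔ (¬R ↔ ¬P) = T ↔ F = F
Thus #3 is false.

Count: 0.

0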